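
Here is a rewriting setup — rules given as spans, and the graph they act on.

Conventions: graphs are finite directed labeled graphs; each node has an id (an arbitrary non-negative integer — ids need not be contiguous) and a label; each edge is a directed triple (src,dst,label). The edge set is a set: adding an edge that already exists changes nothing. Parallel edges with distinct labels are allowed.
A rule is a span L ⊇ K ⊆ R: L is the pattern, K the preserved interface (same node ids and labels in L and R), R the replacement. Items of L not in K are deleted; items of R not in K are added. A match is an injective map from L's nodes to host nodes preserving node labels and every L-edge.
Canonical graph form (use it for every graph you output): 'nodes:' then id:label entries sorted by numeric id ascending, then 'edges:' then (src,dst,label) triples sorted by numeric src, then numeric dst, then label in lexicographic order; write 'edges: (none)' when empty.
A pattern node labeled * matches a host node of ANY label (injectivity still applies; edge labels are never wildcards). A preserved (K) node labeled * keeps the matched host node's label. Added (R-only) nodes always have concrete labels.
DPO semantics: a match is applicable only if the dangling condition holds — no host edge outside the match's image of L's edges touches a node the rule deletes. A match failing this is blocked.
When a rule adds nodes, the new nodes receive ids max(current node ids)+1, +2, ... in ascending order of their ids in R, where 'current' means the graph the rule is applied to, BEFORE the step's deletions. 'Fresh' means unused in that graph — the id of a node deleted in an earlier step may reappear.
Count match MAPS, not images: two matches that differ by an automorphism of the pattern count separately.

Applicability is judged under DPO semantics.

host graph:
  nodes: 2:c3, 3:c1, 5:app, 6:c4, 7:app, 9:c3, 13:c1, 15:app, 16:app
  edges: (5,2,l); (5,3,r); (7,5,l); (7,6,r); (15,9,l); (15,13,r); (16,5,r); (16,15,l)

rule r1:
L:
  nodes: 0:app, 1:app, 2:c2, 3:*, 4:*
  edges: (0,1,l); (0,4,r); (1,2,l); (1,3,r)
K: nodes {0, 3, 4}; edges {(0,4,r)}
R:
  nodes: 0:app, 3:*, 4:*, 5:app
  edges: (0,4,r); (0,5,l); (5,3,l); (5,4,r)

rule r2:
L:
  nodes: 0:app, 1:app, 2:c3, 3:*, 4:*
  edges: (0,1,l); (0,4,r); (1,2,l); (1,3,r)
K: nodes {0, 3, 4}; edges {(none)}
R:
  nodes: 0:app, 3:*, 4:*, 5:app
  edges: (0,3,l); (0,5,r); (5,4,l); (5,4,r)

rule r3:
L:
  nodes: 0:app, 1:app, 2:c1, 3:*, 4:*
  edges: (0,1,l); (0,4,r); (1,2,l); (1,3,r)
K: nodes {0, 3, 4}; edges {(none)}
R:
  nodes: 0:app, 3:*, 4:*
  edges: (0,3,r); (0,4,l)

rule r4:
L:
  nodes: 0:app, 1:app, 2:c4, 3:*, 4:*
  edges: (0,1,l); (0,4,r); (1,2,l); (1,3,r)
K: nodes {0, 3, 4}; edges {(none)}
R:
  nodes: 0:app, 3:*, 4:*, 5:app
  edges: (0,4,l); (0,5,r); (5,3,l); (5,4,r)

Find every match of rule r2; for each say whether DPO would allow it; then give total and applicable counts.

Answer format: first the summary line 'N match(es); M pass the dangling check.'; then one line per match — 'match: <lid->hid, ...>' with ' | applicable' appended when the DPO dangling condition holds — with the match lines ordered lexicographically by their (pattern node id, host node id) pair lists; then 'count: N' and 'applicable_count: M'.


2 match(es); 1 pass the dangling check.
match: 0->7, 1->5, 2->2, 3->3, 4->6
match: 0->16, 1->15, 2->9, 3->13, 4->5 | applicable
count: 2
applicable_count: 1


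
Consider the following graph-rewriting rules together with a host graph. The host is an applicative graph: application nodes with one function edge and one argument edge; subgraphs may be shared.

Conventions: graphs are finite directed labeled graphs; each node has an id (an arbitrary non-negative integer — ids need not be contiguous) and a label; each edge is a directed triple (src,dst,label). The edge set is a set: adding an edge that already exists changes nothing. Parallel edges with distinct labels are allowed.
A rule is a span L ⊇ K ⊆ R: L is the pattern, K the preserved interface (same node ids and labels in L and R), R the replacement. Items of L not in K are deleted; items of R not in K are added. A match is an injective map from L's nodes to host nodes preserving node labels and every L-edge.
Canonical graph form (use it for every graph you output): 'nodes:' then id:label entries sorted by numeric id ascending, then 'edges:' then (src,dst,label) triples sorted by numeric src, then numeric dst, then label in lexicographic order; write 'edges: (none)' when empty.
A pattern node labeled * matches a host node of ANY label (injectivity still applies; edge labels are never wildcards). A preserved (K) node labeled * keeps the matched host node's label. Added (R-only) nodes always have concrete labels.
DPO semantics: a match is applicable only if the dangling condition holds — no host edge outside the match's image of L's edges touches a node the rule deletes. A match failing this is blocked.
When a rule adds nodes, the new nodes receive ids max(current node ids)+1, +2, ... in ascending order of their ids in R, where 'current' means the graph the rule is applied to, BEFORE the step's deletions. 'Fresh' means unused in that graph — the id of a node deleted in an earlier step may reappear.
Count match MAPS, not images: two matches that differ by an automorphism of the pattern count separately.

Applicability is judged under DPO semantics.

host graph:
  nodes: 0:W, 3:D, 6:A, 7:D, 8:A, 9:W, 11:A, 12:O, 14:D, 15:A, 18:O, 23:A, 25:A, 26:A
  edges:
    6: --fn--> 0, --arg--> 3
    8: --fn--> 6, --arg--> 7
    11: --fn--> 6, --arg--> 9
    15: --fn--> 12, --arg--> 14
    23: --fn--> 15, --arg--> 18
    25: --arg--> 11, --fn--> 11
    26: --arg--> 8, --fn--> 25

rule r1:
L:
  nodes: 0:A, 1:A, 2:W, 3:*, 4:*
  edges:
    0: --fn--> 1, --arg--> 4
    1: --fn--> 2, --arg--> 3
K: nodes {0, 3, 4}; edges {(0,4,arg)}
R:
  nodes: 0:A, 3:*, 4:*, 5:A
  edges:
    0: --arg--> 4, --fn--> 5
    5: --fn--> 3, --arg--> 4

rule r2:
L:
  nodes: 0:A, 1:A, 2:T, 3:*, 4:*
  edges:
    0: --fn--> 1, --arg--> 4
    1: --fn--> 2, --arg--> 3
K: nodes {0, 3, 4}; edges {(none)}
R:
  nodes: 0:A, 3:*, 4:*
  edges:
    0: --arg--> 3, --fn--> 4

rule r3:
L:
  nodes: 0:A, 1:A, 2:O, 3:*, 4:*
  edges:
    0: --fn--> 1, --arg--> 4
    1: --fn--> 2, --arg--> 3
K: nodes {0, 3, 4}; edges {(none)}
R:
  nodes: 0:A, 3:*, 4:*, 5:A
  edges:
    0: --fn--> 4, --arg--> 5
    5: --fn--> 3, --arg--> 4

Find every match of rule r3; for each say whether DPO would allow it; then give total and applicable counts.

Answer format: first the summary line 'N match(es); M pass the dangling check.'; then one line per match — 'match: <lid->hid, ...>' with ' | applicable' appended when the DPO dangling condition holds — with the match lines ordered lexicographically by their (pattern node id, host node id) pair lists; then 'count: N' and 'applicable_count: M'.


1 match(es); 1 pass the dangling check.
match: 0->23, 1->15, 2->12, 3->14, 4->18 | applicable
count: 1
applicable_count: 1


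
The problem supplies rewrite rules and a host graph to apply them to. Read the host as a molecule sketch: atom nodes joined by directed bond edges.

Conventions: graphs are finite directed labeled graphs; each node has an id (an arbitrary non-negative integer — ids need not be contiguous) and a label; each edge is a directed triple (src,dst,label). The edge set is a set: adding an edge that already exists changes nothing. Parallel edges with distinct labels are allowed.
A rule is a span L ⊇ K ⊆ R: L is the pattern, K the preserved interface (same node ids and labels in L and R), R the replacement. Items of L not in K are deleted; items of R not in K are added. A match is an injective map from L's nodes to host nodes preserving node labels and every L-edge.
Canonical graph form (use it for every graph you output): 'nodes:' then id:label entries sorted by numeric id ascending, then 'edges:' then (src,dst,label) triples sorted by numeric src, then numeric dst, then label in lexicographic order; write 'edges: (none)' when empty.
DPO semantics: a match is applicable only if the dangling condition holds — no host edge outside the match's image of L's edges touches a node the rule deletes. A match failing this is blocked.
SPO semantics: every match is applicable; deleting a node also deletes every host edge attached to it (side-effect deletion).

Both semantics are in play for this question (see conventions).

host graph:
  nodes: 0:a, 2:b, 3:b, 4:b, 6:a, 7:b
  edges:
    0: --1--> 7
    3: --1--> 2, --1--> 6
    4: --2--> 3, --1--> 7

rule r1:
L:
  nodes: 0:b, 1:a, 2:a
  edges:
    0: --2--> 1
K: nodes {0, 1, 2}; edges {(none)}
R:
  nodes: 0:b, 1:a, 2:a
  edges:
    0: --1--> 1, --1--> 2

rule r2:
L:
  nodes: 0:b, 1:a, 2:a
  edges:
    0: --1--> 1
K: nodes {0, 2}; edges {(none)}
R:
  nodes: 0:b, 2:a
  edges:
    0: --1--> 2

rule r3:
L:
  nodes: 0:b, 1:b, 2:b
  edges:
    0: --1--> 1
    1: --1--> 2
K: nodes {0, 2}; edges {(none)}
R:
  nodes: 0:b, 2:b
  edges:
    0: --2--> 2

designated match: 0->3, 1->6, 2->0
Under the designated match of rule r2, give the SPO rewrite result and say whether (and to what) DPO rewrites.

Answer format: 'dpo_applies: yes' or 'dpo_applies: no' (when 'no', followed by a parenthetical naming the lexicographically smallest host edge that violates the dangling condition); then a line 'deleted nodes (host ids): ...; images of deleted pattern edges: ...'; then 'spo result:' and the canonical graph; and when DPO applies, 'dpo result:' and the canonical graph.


dpo_applies: yes
deleted nodes (host ids): 6; images of deleted pattern edges: (3,6,1)
spo result:
nodes: 0:a, 2:b, 3:b, 4:b, 7:b
edges: (0,7,1); (3,0,1); (3,2,1); (4,3,2); (4,7,1)
dpo result:
nodes: 0:a, 2:b, 3:b, 4:b, 7:b
edges: (0,7,1); (3,0,1); (3,2,1); (4,3,2); (4,7,1)


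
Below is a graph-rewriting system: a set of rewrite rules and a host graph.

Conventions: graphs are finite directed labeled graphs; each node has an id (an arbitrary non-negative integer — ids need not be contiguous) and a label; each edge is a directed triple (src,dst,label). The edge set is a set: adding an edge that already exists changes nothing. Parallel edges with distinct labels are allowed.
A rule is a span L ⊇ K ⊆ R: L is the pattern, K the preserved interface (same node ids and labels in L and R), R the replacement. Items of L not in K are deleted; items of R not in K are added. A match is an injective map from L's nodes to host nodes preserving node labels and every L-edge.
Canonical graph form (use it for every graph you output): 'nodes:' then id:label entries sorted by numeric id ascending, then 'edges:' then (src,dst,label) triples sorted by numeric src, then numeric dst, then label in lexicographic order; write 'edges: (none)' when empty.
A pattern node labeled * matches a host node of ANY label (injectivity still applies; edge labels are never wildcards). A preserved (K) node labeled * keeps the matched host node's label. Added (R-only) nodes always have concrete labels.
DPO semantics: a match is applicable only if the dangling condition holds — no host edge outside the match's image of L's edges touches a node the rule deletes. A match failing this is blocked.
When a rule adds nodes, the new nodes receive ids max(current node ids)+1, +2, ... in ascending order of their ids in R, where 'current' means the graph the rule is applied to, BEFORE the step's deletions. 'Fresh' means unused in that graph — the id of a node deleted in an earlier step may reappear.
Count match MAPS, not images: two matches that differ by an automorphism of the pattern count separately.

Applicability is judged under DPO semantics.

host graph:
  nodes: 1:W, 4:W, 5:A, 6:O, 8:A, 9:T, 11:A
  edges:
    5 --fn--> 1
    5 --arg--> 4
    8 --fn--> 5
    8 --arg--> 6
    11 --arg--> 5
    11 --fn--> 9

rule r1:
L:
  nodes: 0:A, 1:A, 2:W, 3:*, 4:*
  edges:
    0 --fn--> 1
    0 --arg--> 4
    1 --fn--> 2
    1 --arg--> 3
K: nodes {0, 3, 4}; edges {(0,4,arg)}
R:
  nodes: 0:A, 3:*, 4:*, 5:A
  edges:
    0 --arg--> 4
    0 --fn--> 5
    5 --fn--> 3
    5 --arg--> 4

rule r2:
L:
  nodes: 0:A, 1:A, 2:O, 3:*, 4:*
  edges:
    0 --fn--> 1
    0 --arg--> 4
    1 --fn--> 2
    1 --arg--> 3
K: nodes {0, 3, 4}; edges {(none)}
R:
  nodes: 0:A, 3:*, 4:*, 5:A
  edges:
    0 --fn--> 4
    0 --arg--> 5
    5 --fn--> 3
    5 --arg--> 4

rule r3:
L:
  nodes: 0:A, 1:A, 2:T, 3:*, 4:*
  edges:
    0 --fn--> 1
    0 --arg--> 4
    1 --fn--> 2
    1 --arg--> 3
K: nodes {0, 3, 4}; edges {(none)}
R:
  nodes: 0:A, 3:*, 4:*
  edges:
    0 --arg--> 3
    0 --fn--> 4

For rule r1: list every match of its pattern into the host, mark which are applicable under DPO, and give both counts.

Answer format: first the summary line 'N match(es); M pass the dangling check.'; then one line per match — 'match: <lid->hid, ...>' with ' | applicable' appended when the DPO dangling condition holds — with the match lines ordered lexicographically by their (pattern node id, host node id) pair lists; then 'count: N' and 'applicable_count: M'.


1 match(es); 0 pass the dangling check.
match: 0->8, 1->5, 2->1, 3->4, 4->6
count: 1
applicable_count: 0


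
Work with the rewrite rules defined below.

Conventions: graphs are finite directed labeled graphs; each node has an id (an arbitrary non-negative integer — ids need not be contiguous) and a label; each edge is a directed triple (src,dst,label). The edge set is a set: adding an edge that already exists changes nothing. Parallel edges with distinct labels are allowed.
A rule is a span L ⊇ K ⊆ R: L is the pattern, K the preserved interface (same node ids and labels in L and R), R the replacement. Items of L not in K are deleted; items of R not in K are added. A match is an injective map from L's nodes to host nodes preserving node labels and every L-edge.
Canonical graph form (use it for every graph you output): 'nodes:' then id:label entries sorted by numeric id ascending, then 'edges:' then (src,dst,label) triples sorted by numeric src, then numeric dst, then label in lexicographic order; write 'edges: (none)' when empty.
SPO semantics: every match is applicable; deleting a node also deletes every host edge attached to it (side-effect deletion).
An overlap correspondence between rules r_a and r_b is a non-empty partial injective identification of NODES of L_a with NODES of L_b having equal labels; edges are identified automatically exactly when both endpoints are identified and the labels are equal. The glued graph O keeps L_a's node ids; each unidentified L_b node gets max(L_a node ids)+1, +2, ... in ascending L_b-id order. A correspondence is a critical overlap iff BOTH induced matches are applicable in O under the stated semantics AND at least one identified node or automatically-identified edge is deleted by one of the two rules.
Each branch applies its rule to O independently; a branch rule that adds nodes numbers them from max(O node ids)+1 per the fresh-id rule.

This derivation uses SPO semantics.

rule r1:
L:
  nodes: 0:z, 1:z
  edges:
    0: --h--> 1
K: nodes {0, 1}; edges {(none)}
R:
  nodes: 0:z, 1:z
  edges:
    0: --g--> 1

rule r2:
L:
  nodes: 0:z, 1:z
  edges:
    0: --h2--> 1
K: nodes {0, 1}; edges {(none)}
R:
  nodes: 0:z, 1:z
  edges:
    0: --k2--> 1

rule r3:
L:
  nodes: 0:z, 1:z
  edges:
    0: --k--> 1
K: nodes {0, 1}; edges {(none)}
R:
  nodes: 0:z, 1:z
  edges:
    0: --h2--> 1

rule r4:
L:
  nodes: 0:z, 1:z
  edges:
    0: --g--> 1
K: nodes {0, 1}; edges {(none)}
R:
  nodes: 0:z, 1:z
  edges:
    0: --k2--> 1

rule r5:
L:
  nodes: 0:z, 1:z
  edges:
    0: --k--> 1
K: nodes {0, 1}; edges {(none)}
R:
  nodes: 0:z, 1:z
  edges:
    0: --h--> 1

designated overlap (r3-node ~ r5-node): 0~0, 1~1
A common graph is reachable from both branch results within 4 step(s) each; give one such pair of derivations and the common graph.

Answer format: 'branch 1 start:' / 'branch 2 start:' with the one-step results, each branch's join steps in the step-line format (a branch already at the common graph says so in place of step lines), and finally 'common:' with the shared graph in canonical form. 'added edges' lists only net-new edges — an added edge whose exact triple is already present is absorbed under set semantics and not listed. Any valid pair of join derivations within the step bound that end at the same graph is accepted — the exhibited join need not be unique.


branch 1 start:
nodes: 0:z, 1:z
edges: (0,1,h2)
branch 2 start:
nodes: 0:z, 1:z
edges: (0,1,h)
branch 1 step 1: rule r2; match: 0->0, 1->1; deleted nodes (none); deleted edges (0,1,h2); added nodes (none); added edges (0,1,k2); result: nodes: 0:z, 1:z edges: (0,1,k2)
branch 2 step 1: rule r1; match: 0->0, 1->1; deleted nodes (none); deleted edges (0,1,h); added nodes (none); added edges (0,1,g); result: nodes: 0:z, 1:z edges: (0,1,g)
branch 2 step 2: rule r4; match: 0->0, 1->1; deleted nodes (none); deleted edges (0,1,g); added nodes (none); added edges (0,1,k2); result: nodes: 0:z, 1:z edges: (0,1,k2)
common:
nodes: 0:z, 1:z
edges: (0,1,k2)


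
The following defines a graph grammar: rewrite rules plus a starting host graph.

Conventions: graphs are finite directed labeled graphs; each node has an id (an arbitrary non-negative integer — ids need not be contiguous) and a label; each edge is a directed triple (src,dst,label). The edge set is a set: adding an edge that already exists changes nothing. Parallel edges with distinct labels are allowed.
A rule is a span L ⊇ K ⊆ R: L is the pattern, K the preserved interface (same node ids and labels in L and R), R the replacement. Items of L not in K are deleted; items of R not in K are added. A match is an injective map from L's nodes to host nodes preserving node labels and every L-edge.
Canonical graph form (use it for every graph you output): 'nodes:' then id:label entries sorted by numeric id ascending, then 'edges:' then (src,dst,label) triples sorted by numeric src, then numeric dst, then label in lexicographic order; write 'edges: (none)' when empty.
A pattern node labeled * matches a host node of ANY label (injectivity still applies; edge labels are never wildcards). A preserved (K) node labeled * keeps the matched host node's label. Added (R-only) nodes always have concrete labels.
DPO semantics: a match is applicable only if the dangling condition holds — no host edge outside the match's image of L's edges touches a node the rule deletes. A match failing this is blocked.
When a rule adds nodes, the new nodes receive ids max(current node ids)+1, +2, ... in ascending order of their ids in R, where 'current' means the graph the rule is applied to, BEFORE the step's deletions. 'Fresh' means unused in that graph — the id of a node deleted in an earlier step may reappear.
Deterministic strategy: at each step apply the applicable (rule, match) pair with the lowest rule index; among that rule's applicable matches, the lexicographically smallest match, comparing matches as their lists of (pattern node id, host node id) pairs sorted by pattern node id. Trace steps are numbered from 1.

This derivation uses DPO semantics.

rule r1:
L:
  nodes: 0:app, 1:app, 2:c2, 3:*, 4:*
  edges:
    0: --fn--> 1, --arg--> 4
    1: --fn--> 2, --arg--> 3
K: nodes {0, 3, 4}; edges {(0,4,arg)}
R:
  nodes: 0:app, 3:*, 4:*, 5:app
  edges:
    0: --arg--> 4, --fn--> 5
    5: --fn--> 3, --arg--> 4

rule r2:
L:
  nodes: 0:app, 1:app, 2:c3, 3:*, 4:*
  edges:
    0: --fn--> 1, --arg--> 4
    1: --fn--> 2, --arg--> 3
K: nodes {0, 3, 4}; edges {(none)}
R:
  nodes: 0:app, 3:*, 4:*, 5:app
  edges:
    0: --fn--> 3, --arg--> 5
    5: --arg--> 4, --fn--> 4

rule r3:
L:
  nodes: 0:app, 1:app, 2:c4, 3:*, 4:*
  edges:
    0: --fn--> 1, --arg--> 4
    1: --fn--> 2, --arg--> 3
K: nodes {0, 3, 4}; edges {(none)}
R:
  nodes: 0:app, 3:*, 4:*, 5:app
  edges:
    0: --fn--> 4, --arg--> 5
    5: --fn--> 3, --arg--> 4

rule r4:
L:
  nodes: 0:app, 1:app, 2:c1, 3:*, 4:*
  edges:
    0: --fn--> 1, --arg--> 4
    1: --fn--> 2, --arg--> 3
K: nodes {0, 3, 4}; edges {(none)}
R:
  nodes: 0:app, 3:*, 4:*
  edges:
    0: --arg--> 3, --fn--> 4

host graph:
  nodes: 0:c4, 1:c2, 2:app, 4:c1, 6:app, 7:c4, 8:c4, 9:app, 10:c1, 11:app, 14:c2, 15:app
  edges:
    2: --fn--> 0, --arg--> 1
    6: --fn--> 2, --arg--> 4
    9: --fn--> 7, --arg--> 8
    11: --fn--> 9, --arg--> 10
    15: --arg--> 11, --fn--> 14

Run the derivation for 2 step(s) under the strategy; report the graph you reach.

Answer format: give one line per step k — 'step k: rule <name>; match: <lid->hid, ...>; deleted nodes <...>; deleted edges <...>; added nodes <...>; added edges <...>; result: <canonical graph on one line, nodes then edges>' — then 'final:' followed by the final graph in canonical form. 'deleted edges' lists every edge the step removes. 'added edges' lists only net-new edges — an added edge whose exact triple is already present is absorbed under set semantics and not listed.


step 1: rule r3; match: 0->6, 1->2, 2->0, 3->1, 4->4; deleted nodes 0, 2; deleted edges (2,0,fn); (2,1,arg); (6,2,fn); (6,4,arg); added nodes 16; added edges (6,4,fn); (6,16,arg); (16,1,fn); (16,4,arg); result: nodes: 1:c2, 4:c1, 6:app, 7:c4, 8:c4, 9:app, 10:c1, 11:app, 14:c2, 15:app, 16:app edges: (6,4,fn); (6,16,arg); (9,7,fn); (9,8,arg); (11,9,fn); (11,10,arg); (15,11,arg); (15,14,fn); (16,1,fn); (16,4,arg)
step 2: rule r3; match: 0->11, 1->9, 2->7, 3->8, 4->10; deleted nodes 7, 9; deleted edges (9,7,fn); (9,8,arg); (11,9,fn); (11,10,arg); added nodes 17; added edges (11,10,fn); (11,17,arg); (17,8,fn); (17,10,arg); result: nodes: 1:c2, 4:c1, 6:app, 8:c4, 10:c1, 11:app, 14:c2, 15:app, 16:app, 17:app edges: (6,4,fn); (6,16,arg); (11,10,fn); (11,17,arg); (15,11,arg); (15,14,fn); (16,1,fn); (16,4,arg); (17,8,fn); (17,10,arg)
final:
nodes: 1:c2, 4:c1, 6:app, 8:c4, 10:c1, 11:app, 14:c2, 15:app, 16:app, 17:app
edges: (6,4,fn); (6,16,arg); (11,10,fn); (11,17,arg); (15,11,arg); (15,14,fn); (16,1,fn); (16,4,arg); (17,8,fn); (17,10,arg)


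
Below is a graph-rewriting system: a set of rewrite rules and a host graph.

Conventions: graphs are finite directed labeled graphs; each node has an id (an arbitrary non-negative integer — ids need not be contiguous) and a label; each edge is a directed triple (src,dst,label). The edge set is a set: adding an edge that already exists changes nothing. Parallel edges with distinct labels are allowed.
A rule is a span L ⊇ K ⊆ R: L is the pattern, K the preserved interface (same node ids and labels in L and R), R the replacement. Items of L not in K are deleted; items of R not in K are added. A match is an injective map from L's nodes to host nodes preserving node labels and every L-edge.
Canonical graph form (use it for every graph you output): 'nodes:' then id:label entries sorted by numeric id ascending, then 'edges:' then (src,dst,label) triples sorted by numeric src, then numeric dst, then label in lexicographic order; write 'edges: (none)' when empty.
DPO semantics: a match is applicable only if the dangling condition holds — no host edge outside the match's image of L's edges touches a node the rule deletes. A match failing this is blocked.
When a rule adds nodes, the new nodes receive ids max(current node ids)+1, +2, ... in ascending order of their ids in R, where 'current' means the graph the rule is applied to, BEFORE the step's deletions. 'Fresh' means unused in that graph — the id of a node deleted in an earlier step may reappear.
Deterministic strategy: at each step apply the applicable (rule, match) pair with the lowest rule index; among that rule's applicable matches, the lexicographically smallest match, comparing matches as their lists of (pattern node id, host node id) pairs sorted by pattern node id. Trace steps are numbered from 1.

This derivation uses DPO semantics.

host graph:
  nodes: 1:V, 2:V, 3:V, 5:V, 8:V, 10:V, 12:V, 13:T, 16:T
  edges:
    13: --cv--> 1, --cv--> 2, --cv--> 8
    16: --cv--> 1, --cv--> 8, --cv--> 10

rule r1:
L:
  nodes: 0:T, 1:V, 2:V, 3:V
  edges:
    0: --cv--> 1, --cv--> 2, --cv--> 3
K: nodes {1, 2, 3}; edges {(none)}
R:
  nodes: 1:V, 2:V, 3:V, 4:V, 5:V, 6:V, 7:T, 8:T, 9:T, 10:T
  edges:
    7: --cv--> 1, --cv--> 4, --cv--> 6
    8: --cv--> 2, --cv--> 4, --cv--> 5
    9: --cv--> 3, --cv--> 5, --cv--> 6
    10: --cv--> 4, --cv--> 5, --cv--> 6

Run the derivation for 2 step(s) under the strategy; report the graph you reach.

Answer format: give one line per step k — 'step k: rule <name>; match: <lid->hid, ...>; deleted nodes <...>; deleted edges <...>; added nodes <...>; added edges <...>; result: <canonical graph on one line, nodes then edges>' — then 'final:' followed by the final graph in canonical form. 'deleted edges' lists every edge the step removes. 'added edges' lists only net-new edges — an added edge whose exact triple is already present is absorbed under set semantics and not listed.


step 1: rule r1; match: 0->13, 1->1, 2->2, 3->8; deleted nodes 13; deleted edges (13,1,cv); (13,2,cv); (13,8,cv); added nodes 17, 18, 19, 20, 21, 22, 23; added edges (20,1,cv); (20,17,cv); (20,19,cv); (21,2,cv); (21,17,cv); (21,18,cv); (22,8,cv); (22,18,cv); (22,19,cv); (23,17,cv); (23,18,cv); (23,19,cv); result: nodes: 1:V, 2:V, 3:V, 5:V, 8:V, 10:V, 12:V, 16:T, 17:V, 18:V, 19:V, 20:T, 21:T, 22:T, 23:T edges: (16,1,cv); (16,8,cv); (16,10,cv); (20,1,cv); (20,17,cv); (20,19,cv); (21,2,cv); (21,17,cv); (21,18,cv); (22,8,cv); (22,18,cv); (22,19,cv); (23,17,cv); (23,18,cv); (23,19,cv)
step 2: rule r1; match: 0->16, 1->1, 2->8, 3->10; deleted nodes 16; deleted edges (16,1,cv); (16,8,cv); (16,10,cv); added nodes 24, 25, 26, 27, 28, 29, 30; added edges (27,1,cv); (27,24,cv); (27,26,cv); (28,8,cv); (28,24,cv); (28,25,cv); (29,10,cv); (29,25,cv); (29,26,cv); (30,24,cv); (30,25,cv); (30,26,cv); result: nodes: 1:V, 2:V, 3:V, 5:V, 8:V, 10:V, 12:V, 17:V, 18:V, 19:V, 20:T, 21:T, 22:T, 23:T, 24:V, 25:V, 26:V, 27:T, 28:T, 29:T, 30:T edges: (20,1,cv); (20,17,cv); (20,19,cv); (21,2,cv); (21,17,cv); (21,18,cv); (22,8,cv); (22,18,cv); (22,19,cv); (23,17,cv); (23,18,cv); (23,19,cv); (27,1,cv); (27,24,cv); (27,26,cv); (28,8,cv); (28,24,cv); (28,25,cv); (29,10,cv); (29,25,cv); (29,26,cv); (30,24,cv); (30,25,cv); (30,26,cv)
final:
nodes: 1:V, 2:V, 3:V, 5:V, 8:V, 10:V, 12:V, 17:V, 18:V, 19:V, 20:T, 21:T, 22:T, 23:T, 24:V, 25:V, 26:V, 27:T, 28:T, 29:T, 30:T
edges: (20,1,cv); (20,17,cv); (20,19,cv); (21,2,cv); (21,17,cv); (21,18,cv); (22,8,cv); (22,18,cv); (22,19,cv); (23,17,cv); (23,18,cv); (23,19,cv); (27,1,cv); (27,24,cv); (27,26,cv); (28,8,cv); (28,24,cv); (28,25,cv); (29,10,cv); (29,25,cv); (29,26,cv); (30,24,cv); (30,25,cv); (30,26,cv)


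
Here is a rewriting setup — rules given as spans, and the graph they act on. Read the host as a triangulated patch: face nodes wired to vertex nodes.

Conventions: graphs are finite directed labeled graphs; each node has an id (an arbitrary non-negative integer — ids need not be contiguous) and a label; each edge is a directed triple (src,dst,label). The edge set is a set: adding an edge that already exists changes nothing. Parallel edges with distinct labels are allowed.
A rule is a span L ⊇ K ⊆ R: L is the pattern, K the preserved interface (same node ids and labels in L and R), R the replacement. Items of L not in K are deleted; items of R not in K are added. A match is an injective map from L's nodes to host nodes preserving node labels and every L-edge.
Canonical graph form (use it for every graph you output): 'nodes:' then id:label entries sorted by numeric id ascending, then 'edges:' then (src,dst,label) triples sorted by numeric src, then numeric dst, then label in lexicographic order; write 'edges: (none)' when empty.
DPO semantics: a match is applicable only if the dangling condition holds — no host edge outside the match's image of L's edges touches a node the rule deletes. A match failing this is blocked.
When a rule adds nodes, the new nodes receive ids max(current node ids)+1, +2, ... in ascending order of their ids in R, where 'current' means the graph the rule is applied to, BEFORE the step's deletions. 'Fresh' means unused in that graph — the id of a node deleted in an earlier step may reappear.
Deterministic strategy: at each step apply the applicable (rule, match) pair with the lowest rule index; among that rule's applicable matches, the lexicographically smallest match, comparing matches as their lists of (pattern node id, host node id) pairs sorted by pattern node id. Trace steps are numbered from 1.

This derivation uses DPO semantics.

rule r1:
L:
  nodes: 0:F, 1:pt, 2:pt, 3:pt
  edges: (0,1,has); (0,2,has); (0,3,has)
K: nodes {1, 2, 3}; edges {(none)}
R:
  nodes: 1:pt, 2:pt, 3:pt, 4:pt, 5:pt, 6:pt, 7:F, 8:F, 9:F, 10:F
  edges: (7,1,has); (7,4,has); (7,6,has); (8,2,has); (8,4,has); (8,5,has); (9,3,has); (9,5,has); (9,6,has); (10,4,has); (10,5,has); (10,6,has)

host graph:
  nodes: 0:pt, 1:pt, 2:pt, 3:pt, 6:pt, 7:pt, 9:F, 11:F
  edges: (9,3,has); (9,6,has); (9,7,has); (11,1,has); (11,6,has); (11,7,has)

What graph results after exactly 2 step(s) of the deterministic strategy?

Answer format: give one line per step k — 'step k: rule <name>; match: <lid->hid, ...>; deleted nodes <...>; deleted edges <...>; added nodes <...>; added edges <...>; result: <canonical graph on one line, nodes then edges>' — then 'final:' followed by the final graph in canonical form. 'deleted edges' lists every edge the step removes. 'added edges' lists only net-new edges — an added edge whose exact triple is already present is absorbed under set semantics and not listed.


step 1: rule r1; match: 0->9, 1->3, 2->6, 3->7; deleted nodes 9; deleted edges (9,3,has); (9,6,has); (9,7,has); added nodes 12, 13, 14, 15, 16, 17, 18; added edges (15,3,has); (15,12,has); (15,14,has); (16,6,has); (16,12,has); (16,13,has); (17,7,has); (17,13,has); (17,14,has); (18,12,has); (18,13,has); (18,14,has); result: nodes: 0:pt, 1:pt, 2:pt, 3:pt, 6:pt, 7:pt, 11:F, 12:pt, 13:pt, 14:pt, 15:F, 16:F, 17:F, 18:F edges: (11,1,has); (11,6,has); (11,7,has); (15,3,has); (15,12,has); (15,14,has); (16,6,has); (16,12,has); (16,13,has); (17,7,has); (17,13,has); (17,14,has); (18,12,has); (18,13,has); (18,14,has)
step 2: rule r1; match: 0->11, 1->1, 2->6, 3->7; deleted nodes 11; deleted edges (11,1,has); (11,6,has); (11,7,has); added nodes 19, 20, 21, 22, 23, 24, 25; added edges (22,1,has); (22,19,has); (22,21,has); (23,6,has); (23,19,has); (23,20,has); (24,7,has); (24,20,has); (24,21,has); (25,19,has); (25,20,has); (25,21,has); result: nodes: 0:pt, 1:pt, 2:pt, 3:pt, 6:pt, 7:pt, 12:pt, 13:pt, 14:pt, 15:F, 16:F, 17:F, 18:F, 19:pt, 20:pt, 21:pt, 22:F, 23:F, 24:F, 25:F edges: (15,3,has); (15,12,has); (15,14,has); (16,6,has); (16,12,has); (16,13,has); (17,7,has); (17,13,has); (17,14,has); (18,12,has); (18,13,has); (18,14,has); (22,1,has); (22,19,has); (22,21,has); (23,6,has); (23,19,has); (23,20,has); (24,7,has); (24,20,has); (24,21,has); (25,19,has); (25,20,has); (25,21,has)
final:
nodes: 0:pt, 1:pt, 2:pt, 3:pt, 6:pt, 7:pt, 12:pt, 13:pt, 14:pt, 15:F, 16:F, 17:F, 18:F, 19:pt, 20:pt, 21:pt, 22:F, 23:F, 24:F, 25:F
edges: (15,3,has); (15,12,has); (15,14,has); (16,6,has); (16,12,has); (16,13,has); (17,7,has); (17,13,has); (17,14,has); (18,12,has); (18,13,has); (18,14,has); (22,1,has); (22,19,has); (22,21,has); (23,6,has); (23,19,has); (23,20,has); (24,7,has); (24,20,has); (24,21,has); (25,19,has); (25,20,has); (25,21,has)


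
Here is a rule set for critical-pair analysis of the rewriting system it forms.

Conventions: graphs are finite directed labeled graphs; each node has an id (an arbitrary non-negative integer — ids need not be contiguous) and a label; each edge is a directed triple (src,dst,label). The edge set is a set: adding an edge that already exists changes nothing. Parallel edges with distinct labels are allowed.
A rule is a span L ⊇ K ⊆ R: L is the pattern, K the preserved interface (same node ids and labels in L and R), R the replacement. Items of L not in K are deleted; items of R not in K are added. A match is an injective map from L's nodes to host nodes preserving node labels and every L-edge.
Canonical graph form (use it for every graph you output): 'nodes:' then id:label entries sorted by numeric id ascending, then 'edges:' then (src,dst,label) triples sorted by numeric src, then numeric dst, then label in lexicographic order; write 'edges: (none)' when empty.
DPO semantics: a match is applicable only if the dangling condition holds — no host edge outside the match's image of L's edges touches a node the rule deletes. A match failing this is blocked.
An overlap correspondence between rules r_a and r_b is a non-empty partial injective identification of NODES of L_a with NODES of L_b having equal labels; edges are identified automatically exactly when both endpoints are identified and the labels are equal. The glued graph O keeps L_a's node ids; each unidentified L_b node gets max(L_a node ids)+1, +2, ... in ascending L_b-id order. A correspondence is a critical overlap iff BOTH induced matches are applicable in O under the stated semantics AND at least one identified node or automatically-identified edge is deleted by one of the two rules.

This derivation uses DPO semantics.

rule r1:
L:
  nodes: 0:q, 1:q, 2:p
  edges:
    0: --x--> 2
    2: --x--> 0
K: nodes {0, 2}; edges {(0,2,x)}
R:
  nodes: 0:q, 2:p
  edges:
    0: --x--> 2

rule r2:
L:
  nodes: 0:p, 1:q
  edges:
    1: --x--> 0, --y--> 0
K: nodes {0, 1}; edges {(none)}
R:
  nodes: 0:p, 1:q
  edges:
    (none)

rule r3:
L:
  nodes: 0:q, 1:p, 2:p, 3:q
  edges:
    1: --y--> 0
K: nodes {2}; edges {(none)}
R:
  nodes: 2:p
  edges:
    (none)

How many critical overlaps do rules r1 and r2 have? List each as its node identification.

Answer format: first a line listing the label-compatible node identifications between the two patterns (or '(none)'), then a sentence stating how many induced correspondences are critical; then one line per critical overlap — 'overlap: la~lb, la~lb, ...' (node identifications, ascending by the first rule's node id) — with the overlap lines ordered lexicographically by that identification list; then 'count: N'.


label-compatible node identifications between L(r1) and L(r2): 0~1, 1~1, 2~0
1 of the induced correspondences is a critical overlap of r1 and r2.
overlap: 0~1, 2~0
count: 1


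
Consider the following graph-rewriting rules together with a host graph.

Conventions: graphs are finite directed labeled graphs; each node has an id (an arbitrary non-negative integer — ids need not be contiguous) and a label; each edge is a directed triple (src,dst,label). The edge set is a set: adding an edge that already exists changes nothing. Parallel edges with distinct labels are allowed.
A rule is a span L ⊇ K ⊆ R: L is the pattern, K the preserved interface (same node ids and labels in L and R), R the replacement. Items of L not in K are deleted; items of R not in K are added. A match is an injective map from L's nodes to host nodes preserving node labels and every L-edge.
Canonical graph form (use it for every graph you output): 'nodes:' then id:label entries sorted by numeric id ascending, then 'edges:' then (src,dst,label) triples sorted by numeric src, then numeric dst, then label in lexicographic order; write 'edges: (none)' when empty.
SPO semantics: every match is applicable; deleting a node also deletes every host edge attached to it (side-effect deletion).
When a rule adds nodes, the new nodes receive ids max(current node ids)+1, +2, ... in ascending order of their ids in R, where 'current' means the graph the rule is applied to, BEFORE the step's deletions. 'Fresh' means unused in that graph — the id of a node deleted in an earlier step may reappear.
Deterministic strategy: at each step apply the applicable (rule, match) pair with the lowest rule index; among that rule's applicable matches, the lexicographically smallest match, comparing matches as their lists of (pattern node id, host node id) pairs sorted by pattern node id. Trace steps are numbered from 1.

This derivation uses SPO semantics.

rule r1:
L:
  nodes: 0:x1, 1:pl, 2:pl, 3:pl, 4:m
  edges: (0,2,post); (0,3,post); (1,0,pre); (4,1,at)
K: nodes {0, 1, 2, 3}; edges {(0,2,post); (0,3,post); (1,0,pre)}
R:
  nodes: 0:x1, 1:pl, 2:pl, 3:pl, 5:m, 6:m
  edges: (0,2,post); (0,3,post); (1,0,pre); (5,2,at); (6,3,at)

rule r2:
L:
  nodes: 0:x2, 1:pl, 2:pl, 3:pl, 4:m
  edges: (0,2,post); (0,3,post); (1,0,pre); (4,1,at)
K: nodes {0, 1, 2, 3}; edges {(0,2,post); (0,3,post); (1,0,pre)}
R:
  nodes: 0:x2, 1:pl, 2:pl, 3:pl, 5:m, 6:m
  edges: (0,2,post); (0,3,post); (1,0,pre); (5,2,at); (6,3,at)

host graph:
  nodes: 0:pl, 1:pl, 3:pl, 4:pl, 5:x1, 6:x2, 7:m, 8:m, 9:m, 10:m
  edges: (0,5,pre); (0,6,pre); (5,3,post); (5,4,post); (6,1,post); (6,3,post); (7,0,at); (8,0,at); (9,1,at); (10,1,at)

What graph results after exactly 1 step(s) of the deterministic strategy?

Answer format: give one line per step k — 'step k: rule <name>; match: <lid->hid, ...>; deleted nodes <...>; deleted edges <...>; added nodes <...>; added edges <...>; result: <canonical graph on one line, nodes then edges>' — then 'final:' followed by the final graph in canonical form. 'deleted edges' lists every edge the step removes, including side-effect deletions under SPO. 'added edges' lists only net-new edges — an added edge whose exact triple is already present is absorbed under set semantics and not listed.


step 1: rule r1; match: 0->5, 1->0, 2->3, 3->4, 4->7; deleted nodes 7; deleted edges (7,0,at); added nodes 11, 12; added edges (11,3,at); (12,4,at); result: nodes: 0:pl, 1:pl, 3:pl, 4:pl, 5:x1, 6:x2, 8:m, 9:m, 10:m, 11:m, 12:m edges: (0,5,pre); (0,6,pre); (5,3,post); (5,4,post); (6,1,post); (6,3,post); (8,0,at); (9,1,at); (10,1,at); (11,3,at); (12,4,at)
final:
nodes: 0:pl, 1:pl, 3:pl, 4:pl, 5:x1, 6:x2, 8:m, 9:m, 10:m, 11:m, 12:m
edges: (0,5,pre); (0,6,pre); (5,3,post); (5,4,post); (6,1,post); (6,3,post); (8,0,at); (9,1,at); (10,1,at); (11,3,at); (12,4,at)


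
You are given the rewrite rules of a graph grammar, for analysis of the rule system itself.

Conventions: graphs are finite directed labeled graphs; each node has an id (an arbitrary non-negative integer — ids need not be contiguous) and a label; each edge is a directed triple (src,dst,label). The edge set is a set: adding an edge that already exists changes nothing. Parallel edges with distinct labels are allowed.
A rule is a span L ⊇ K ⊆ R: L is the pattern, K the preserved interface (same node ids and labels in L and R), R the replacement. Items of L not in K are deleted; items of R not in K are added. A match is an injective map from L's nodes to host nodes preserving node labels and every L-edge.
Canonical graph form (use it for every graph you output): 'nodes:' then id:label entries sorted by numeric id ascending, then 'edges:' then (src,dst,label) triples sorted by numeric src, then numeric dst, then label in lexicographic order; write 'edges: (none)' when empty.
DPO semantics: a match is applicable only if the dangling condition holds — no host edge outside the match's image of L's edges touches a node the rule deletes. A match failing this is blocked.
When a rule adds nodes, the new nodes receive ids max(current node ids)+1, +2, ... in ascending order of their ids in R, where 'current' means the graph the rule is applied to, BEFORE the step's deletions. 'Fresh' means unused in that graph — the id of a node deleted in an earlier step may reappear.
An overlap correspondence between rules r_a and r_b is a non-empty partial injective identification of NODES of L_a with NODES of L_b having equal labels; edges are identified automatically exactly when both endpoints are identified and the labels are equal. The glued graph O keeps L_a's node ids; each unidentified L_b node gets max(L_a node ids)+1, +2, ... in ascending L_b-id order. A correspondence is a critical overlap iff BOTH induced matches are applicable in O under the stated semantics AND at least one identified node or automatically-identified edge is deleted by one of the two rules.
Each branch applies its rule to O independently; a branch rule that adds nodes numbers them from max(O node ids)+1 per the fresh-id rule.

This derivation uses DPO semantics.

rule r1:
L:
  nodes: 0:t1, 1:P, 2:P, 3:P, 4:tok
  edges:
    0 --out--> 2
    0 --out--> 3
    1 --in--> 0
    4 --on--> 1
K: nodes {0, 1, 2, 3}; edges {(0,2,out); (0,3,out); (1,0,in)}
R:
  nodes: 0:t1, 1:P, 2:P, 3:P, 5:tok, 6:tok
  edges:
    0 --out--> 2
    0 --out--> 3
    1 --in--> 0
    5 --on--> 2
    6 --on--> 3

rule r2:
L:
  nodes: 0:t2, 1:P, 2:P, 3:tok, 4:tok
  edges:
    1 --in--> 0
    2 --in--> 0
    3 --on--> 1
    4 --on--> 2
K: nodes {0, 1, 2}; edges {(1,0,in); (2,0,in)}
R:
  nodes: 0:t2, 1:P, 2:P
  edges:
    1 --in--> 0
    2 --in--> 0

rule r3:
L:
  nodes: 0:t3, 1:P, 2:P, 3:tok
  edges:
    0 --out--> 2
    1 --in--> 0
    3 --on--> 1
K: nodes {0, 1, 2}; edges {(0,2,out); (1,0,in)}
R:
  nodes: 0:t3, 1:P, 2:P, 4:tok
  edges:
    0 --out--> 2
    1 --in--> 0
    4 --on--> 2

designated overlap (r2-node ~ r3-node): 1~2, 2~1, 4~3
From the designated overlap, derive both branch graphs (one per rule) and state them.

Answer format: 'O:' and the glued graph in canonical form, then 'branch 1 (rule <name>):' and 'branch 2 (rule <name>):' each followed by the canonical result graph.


O:
nodes: 0:t2, 1:P, 2:P, 3:tok, 4:tok, 5:t3
edges: (1,0,in); (2,0,in); (2,5,in); (3,1,on); (4,2,on); (5,1,out)
branch 1 (rule r2):
nodes: 0:t2, 1:P, 2:P, 5:t3
edges: (1,0,in); (2,0,in); (2,5,in); (5,1,out)
branch 2 (rule r3):
nodes: 0:t2, 1:P, 2:P, 3:tok, 5:t3, 6:tok
edges: (1,0,in); (2,0,in); (2,5,in); (3,1,on); (5,1,out); (6,1,on)
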